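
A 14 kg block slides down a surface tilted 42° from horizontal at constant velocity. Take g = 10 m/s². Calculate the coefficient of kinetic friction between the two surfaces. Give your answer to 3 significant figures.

At constant velocity the net force along the incline is zero: mg sin 42° = μ mg cos 42°.
So μ = tan 42° = 0.6691 / 0.7431 = 0.9004.

0.900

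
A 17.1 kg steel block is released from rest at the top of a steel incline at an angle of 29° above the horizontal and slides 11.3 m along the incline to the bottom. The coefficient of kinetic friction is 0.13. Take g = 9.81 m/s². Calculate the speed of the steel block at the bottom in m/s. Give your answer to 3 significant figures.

The weight component along the incline is mg sin 29° = 81.327 N and the normal force is N = mg cos 29° = 146.718 N.
Friction up the slope is f = μN = 0.13 × 146.718 = 19.073 N, so the net downslope force is 81.327 − 19.073 = 62.254 N and a = 62.254 / 17.1 = 3.6406 m/s².
Starting from rest over a distance of 11.3 m, v² = 2aL = 2 × 3.6406 × 11.3 = 82.2776, so v = 9.0707 m/s.

9.07 m/s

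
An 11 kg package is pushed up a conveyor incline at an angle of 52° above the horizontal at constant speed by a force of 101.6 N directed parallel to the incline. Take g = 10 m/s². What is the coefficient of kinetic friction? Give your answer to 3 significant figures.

0.220

At constant speed ΣF = 0 along the incline. The applied 101.6 N acts up the slope; the weight component mg sin 52° = 86.681 N and kinetic friction μN both act down the slope.
So 101.6 = 86.681 + μ × 67.723, giving μ = (101.6 − 86.681) / 67.723 = 0.2203.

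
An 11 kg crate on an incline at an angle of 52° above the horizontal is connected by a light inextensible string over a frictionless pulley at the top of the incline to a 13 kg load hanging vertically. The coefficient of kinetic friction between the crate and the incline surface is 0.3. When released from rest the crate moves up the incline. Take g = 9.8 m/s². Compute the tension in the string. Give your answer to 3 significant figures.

For the crate on the incline: the weight component along the slope is m₁g sin 52° = 11 × 9.8 × 0.7880 = 84.946 N and the normal force is N = m₁g cos 52° = 66.368 N.
Kinetic friction opposes the crate's motion up the incline: f = μN = 0.3 × 66.368 = 19.910 N acting down the slope.
Newton's second law for the crate (up-slope positive): T − 84.946 − 19.910 = 11 a. For the hanging load (downward positive): 13 × 9.8 − T = 13 a.
Adding the two equations eliminates T: 22.544 = 24 a, so a = 0.9393 m/s².
Then from the hanging load's equation, T = 13 × (9.8 − 0.9393) = 115.189 N.

115 N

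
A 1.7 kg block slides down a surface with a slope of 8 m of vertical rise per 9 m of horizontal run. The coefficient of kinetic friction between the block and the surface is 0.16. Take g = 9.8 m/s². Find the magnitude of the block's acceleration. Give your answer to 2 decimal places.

5.34 m/s²

Resolving the weight along the incline: the component pulling the block down the slope is mg sin 41.63° = 1.7 × 9.8 × 0.6644 = 11.069 N, and the normal force is N = mg cos 41.63° = 1.7 × 9.8 × 0.7474 = 12.452 N.
Kinetic friction acts up the slope with magnitude f = μN = 0.16 × 12.452 = 1.992 N.
Net force along the incline is 11.069 − 1.992 = 9.077 N, so a = 9.077 / 1.7 = 5.3394 m/s².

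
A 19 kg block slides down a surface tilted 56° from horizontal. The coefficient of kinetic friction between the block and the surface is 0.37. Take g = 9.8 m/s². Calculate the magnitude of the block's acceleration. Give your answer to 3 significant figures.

6.10 m/s²

Resolving the weight along the incline: the component pulling the block down the slope is mg sin 56° = 19 × 9.8 × 0.8290 = 154.360 N, and the normal force is N = mg cos 56° = 19 × 9.8 × 0.5592 = 104.123 N.
Kinetic friction acts up the slope with magnitude f = μN = 0.37 × 104.123 = 38.526 N.
Net force along the incline is 154.360 − 38.526 = 115.834 N, so a = 115.834 / 19 = 6.0965 m/s².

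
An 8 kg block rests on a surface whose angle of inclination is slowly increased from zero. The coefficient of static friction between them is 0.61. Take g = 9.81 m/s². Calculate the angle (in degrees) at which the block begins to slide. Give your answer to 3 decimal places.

31.383°

At the threshold of sliding, static friction is at its maximum μ_s N and exactly balances the weight component along the incline: mg sin θ = μ_s mg cos θ.
Hence tan θ = μ_s = 0.61, so θ = arctan(0.61) = 31.3832°.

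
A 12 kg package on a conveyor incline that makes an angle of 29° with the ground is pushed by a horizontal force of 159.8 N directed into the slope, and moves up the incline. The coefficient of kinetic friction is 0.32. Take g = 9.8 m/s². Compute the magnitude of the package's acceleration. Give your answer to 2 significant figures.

The horizontal push has components F cos 29° = 159.8 × 0.8746 = 139.761 N up the incline and F sin 29° = 159.8 × 0.4848 = 77.471 N pressing into the surface.
The normal force is therefore N = mg cos 29° + F sin 29° = 102.853 + 77.471 = 180.324 N, and kinetic friction down the slope is μN = 0.32 × 180.324 = 57.704 N.
Along the incline: F cos 29° − mg sin 29° − μN = ma, so 139.761 − 57.012 − 57.704 = 12 a, giving a = 2.0871 m/s².

2.1 m/s²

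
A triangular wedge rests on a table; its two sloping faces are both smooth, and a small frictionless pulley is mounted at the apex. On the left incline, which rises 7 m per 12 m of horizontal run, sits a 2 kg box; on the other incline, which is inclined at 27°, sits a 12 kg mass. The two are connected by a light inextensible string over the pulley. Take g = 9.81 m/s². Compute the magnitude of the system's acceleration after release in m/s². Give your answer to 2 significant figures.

Resolve each weight along its own incline: the 2 kg mass has component 2 × 9.81 × sin 30.26° = 9.886 N down its slope, and the 12 kg mass has 12 × 9.81 × sin 27° = 53.444 N down its slope.
The 12 kg side's 53.444 N exceeds the other side's 9.886 N, so that mass slides down and the 2 kg mass slides up. Taking that direction as positive, Newton's second law for the whole system gives 53.444 − 9.886 = (2 + 12) a, so a = 43.558 / 14 = 3.1113 m/s².

3.1 m/s²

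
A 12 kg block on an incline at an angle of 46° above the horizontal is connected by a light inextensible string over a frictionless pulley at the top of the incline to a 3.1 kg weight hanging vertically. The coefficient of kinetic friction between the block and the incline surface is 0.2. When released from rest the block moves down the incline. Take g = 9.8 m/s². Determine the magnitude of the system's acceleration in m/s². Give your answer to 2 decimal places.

2.51 m/s²

For the block on the incline: the weight component along the slope is m₁g sin 46° = 12 × 9.8 × 0.7193 = 84.590 N and the normal force is N = m₁g cos 46° = 81.692 N.
Kinetic friction opposes the block's motion down the incline: f = μN = 0.2 × 81.692 = 16.338 N acting up the slope.
Newton's second law for the block (down-slope positive): 84.590 − 16.338 − T = 12 a. For the hanging weight (upward positive): T − 3.1 × 9.8 = 3.1 a.
Adding the two equations eliminates T: 37.872 = 15.1 a, so a = 2.5081 m/s².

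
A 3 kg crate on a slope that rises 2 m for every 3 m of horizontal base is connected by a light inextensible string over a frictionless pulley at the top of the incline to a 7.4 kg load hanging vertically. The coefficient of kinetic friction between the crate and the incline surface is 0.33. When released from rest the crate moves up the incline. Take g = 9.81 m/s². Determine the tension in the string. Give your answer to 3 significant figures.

38.3 N

For the crate on the incline: the weight component along the slope is m₁g sin 33.69° = 3 × 9.81 × 0.5547 = 16.325 N and the normal force is N = m₁g cos 33.69° = 24.487 N.
Kinetic friction opposes the crate's motion up the incline: f = μN = 0.33 × 24.487 = 8.081 N acting down the slope.
Newton's second law for the crate (up-slope positive): T − 16.325 − 8.081 = 3 a. For the hanging load (downward positive): 7.4 × 9.81 − T = 7.4 a.
Adding the two equations eliminates T: 48.188 = 10.4 a, so a = 4.6335 m/s².
Then from the hanging load's equation, T = 7.4 × (9.81 − 4.6335) = 38.306 N.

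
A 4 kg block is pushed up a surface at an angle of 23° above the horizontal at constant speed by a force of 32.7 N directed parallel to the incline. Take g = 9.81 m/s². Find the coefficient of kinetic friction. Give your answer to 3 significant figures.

0.481

At constant speed ΣF = 0 along the incline. The applied 32.7 N acts up the slope; the weight component mg sin 23° = 15.332 N and kinetic friction μN both act down the slope.
So 32.7 = 15.332 + μ × 36.121, giving μ = (32.7 − 15.332) / 36.121 = 0.4808.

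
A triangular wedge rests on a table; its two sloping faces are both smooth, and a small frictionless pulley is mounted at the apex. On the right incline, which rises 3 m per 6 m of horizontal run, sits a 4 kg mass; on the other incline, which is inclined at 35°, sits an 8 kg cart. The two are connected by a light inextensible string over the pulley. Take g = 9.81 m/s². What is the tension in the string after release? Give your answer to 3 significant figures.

26.7 N

Resolve each weight along its own incline: the 4 kg mass has component 4 × 9.81 × sin 26.57° = 17.549 N down its slope, and the 8 kg mass has 8 × 9.81 × sin 35° = 45.014 N down its slope.
The 8 kg side's 45.014 N exceeds the other side's 17.549 N, so that mass slides down and the 4 kg mass slides up. Taking that direction as positive, Newton's second law for the whole system gives 45.014 − 17.549 = (4 + 8) a, so a = 27.465 / 12 = 2.2887 m/s².
For the 4 kg mass (up-slope positive): T − 17.549 = 4 × 2.2887, so T = 26.704 N.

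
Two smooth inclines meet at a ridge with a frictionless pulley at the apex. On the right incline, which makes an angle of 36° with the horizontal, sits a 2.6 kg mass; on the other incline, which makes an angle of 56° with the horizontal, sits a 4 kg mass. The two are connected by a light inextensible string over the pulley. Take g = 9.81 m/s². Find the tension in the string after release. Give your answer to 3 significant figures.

21.9 N

Resolve each weight along its own incline: the 2.6 kg mass has component 2.6 × 9.81 × sin 36° = 14.992 N down its slope, and the 4 kg mass has 4 × 9.81 × sin 56° = 32.531 N down its slope.
The 4 kg side's 32.531 N exceeds the other side's 14.992 N, so that mass slides down and the 2.6 kg mass slides up. Taking that direction as positive, Newton's second law for the whole system gives 32.531 − 14.992 = (2.6 + 4) a, so a = 17.539 / 6.6 = 2.6574 m/s².
For the 2.6 kg mass (up-slope positive): T − 14.992 = 2.6 × 2.6574, so T = 21.901 N.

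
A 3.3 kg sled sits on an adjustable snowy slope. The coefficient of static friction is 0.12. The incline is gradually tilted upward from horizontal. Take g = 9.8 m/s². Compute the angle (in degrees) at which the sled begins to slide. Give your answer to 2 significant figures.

6.8°

At the threshold of sliding, static friction is at its maximum μ_s N and exactly balances the weight component along the incline: mg sin θ = μ_s mg cos θ.
Hence tan θ = μ_s = 0.12, so θ = arctan(0.12) = 6.8428°.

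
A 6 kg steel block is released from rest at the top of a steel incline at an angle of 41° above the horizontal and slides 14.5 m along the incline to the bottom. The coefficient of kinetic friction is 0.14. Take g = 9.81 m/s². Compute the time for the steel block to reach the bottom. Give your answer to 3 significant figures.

The weight component along the incline is mg sin 41° = 38.616 N and the normal force is N = mg cos 41° = 44.422 N.
Friction up the slope is f = μN = 0.14 × 44.422 = 6.219 N, so the net downslope force is 38.616 − 6.219 = 32.397 N and a = 32.397 / 6 = 5.3995 m/s².
Starting from rest, L = ½at², so t = √(2L/a) = √(2 × 14.5 / 5.3995) = 2.3175 s.

2.32 s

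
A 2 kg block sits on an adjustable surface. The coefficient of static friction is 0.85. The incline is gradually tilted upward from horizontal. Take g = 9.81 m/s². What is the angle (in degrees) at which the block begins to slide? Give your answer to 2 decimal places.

40.36°

At the threshold of sliding, static friction is at its maximum μ_s N and exactly balances the weight component along the incline: mg sin θ = μ_s mg cos θ.
Hence tan θ = μ_s = 0.85, so θ = arctan(0.85) = 40.3645°.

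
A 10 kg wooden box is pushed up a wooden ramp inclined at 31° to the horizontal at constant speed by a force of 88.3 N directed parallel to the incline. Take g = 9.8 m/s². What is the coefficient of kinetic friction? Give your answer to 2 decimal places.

0.45

At constant speed ΣF = 0 along the incline. The applied 88.3 N acts up the slope; the weight component mg sin 31° = 50.474 N and kinetic friction μN both act down the slope.
So 88.3 = 50.474 + μ × 84.002, giving μ = (88.3 − 50.474) / 84.002 = 0.4503.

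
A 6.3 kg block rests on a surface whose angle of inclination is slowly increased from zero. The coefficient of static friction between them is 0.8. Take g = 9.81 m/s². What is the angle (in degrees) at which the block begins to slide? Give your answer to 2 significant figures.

39°

At the threshold of sliding, static friction is at its maximum μ_s N and exactly balances the weight component along the incline: mg sin θ = μ_s mg cos θ.
Hence tan θ = μ_s = 0.8, so θ = arctan(0.8) = 38.6598°.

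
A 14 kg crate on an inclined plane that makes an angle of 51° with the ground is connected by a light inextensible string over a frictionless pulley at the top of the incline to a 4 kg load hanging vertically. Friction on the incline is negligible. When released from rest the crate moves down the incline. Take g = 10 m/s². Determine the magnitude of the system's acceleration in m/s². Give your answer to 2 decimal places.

For the crate on the incline: the weight component along the slope is m₁g sin 51° = 14 × 10 × 0.7771 = 108.794 N and the normal force is N = m₁g cos 51° = 88.105 N.
Newton's second law for the crate (down-slope positive): 108.794 − T = 14 a. For the hanging load (upward positive): T − 4 × 10 = 4 a.
Adding the two equations eliminates T: 68.794 = 18 a, so a = 3.8219 m/s².

3.82 m/s²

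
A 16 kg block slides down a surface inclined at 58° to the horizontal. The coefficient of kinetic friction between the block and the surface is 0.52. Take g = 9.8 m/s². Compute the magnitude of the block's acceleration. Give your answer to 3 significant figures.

Resolving the weight along the incline: the component pulling the block down the slope is mg sin 58° = 16 × 9.8 × 0.8480 = 132.966 N, and the normal force is N = mg cos 58° = 16 × 9.8 × 0.5299 = 83.088 N.
Kinetic friction acts up the slope with magnitude f = μN = 0.52 × 83.088 = 43.206 N.
Net force along the incline is 132.966 − 43.206 = 89.760 N, so a = 89.760 / 16 = 5.6100 m/s².

5.61 m/s²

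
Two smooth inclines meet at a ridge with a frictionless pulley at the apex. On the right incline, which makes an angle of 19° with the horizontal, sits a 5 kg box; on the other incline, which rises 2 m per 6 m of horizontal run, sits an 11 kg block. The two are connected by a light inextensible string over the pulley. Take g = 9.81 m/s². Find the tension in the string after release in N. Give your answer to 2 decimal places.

21.64 N

Resolve each weight along its own incline: the 5 kg mass has component 5 × 9.81 × sin 19° = 15.969 N down its slope, and the 11 kg mass has 11 × 9.81 × sin 18.43° = 34.124 N down its slope.
The 11 kg side's 34.124 N exceeds the other side's 15.969 N, so that mass slides down and the 5 kg mass slides up. Taking that direction as positive, Newton's second law for the whole system gives 34.124 − 15.969 = (5 + 11) a, so a = 18.155 / 16 = 1.1347 m/s².
For the 5 kg mass (up-slope positive): T − 15.969 = 5 × 1.1347, so T = 21.642 N.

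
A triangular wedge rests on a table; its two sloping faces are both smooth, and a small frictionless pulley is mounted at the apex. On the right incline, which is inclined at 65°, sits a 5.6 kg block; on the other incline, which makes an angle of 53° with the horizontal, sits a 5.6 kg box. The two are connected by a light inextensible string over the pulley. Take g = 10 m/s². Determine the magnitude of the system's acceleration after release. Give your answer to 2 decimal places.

Resolve each weight along its own incline: the 5.6 kg mass has component 5.6 × 10 × sin 65° = 50.753 N down its slope, and the 5.6 kg mass has 5.6 × 10 × sin 53° = 44.724 N down its slope.
The 5.6 kg side's 50.753 N exceeds the other side's 44.724 N, so that mass slides down and the 5.6 kg mass slides up. Taking that direction as positive, Newton's second law for the whole system gives 50.753 − 44.724 = (5.6 + 5.6) a, so a = 6.029 / 11.2 = 0.5383 m/s².

0.54 m/s²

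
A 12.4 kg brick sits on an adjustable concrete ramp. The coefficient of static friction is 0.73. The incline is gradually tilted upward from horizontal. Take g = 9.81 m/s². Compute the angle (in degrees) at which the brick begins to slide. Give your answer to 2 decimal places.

At the threshold of sliding, static friction is at its maximum μ_s N and exactly balances the weight component along the incline: mg sin θ = μ_s mg cos θ.
Hence tan θ = μ_s = 0.73, so θ = arctan(0.73) = 36.1294°.

36.13°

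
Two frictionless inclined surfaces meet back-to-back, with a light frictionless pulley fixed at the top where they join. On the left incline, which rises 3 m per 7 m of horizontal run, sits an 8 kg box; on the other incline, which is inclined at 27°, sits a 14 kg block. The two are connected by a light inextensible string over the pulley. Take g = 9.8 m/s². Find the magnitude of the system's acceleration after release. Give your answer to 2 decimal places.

Resolve each weight along its own incline: the 8 kg mass has component 8 × 9.8 × sin 23.20° = 30.883 N down its slope, and the 14 kg mass has 14 × 9.8 × sin 27° = 62.287 N down its slope.
The 14 kg side's 62.287 N exceeds the other side's 30.883 N, so that mass slides down and the 8 kg mass slides up. Taking that direction as positive, Newton's second law for the whole system gives 62.287 − 30.883 = (8 + 14) a, so a = 31.404 / 22 = 1.4275 m/s².

1.43 m/s²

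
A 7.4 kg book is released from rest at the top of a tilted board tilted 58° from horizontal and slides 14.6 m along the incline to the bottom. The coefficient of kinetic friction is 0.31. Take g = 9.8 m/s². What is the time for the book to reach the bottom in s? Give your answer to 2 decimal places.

The weight component along the incline is mg sin 58° = 61.500 N and the normal force is N = mg cos 58° = 38.430 N.
Friction up the slope is f = μN = 0.31 × 38.430 = 11.913 N, so the net downslope force is 61.500 − 11.913 = 49.587 N and a = 49.587 / 7.4 = 6.7009 m/s².
Starting from rest, L = ½at², so t = √(2L/a) = √(2 × 14.6 / 6.7009) = 2.0875 s.

2.09 s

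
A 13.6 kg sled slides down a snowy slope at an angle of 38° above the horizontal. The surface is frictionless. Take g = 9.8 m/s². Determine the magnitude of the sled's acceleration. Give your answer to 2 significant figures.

6.0 m/s²

Resolving the weight along the incline: the component pulling the sled down the slope is mg sin 38° = 13.6 × 9.8 × 0.6157 = 82.060 N, and the normal force is N = mg cos 38° = 13.6 × 9.8 × 0.7880 = 105.025 N.
With no friction the net force along the incline is 82.060 N, so a = g sin 38° = 82.060 / 13.6 = 6.0338 m/s².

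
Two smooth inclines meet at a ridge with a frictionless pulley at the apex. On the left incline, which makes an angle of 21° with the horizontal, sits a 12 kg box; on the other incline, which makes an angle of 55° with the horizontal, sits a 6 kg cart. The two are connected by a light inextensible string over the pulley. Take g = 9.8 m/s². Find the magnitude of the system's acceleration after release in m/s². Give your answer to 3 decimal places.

0.335 m/s²

Resolve each weight along its own incline: the 12 kg mass has component 12 × 9.8 × sin 21° = 42.144 N down its slope, and the 6 kg mass has 6 × 9.8 × sin 55° = 48.166 N down its slope.
The 6 kg side's 48.166 N exceeds the other side's 42.144 N, so that mass slides down and the 12 kg mass slides up. Taking that direction as positive, Newton's second law for the whole system gives 48.166 − 42.144 = (12 + 6) a, so a = 6.022 / 18 = 0.3346 m/s².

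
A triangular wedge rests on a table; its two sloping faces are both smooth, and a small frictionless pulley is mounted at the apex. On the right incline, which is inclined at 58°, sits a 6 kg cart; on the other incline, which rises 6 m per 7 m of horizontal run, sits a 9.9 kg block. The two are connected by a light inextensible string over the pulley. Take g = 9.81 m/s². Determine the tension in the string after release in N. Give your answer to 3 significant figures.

Resolve each weight along its own incline: the 6 kg mass has component 6 × 9.81 × sin 58° = 49.916 N down its slope, and the 9.9 kg mass has 9.9 × 9.81 × sin 40.60° = 63.204 N down its slope.
The 9.9 kg side's 63.204 N exceeds the other side's 49.916 N, so that mass slides down and the 6 kg mass slides up. Taking that direction as positive, Newton's second law for the whole system gives 63.204 − 49.916 = (6 + 9.9) a, so a = 13.288 / 15.9 = 0.8357 m/s².
For the 6 kg mass (up-slope positive): T − 49.916 = 6 × 0.8357, so T = 54.930 N.

54.9 N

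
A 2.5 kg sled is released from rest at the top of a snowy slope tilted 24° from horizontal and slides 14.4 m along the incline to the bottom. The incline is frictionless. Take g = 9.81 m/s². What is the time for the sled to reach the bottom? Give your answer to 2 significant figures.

2.7 s

The weight component along the incline is mg sin 24° = 9.975 N and the normal force is N = mg cos 24° = 22.405 N.
With no friction, a = g sin 24° = 3.9901 m/s².
Starting from rest, L = ½at², so t = √(2L/a) = √(2 × 14.4 / 3.9901) = 2.6866 s.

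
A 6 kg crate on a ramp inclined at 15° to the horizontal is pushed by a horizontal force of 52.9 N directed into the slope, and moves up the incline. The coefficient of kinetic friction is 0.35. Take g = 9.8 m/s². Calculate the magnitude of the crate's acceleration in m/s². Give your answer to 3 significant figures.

The horizontal push has components F cos 15° = 52.9 × 0.9659 = 51.096 N up the incline and F sin 15° = 52.9 × 0.2588 = 13.691 N pressing into the surface.
The normal force is therefore N = mg cos 15° + F sin 15° = 56.795 + 13.691 = 70.486 N, and kinetic friction down the slope is μN = 0.35 × 70.486 = 24.670 N.
Along the incline: F cos 15° − mg sin 15° − μN = ma, so 51.096 − 15.217 − 24.670 = 6 a, giving a = 1.8682 m/s².

1.87 m/s²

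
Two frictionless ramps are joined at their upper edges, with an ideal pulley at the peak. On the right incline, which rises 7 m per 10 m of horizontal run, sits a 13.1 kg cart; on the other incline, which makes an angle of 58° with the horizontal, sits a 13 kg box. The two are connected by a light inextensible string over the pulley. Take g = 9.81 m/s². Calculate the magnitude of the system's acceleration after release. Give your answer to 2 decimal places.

Resolve each weight along its own incline: the 13.1 kg mass has component 13.1 × 9.81 × sin 34.99° = 73.696 N down its slope, and the 13 kg mass has 13 × 9.81 × sin 58° = 108.152 N down its slope.
The 13 kg side's 108.152 N exceeds the other side's 73.696 N, so that mass slides down and the 13.1 kg mass slides up. Taking that direction as positive, Newton's second law for the whole system gives 108.152 − 73.696 = (13.1 + 13) a, so a = 34.456 / 26.1 = 1.3202 m/s².

1.32 m/s²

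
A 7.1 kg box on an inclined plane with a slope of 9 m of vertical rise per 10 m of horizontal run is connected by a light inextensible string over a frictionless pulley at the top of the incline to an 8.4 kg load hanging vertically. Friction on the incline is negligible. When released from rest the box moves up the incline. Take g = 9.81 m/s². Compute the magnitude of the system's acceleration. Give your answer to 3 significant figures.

2.31 m/s²

For the box on the incline: the weight component along the slope is m₁g sin 41.99° = 7.1 × 9.81 × 0.6690 = 46.597 N and the normal force is N = m₁g cos 41.99° = 51.771 N.
Newton's second law for the box (up-slope positive): T − 46.597 = 7.1 a. For the hanging load (downward positive): 8.4 × 9.81 − T = 8.4 a.
Adding the two equations eliminates T: 35.807 = 15.5 a, so a = 2.3101 m/s².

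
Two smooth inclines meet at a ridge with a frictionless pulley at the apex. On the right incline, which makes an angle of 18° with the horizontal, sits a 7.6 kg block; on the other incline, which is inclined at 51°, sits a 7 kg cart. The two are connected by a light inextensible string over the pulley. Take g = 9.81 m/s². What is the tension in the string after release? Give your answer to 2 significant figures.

39 N

Resolve each weight along its own incline: the 7.6 kg mass has component 7.6 × 9.81 × sin 18° = 23.039 N down its slope, and the 7 kg mass has 7 × 9.81 × sin 51° = 53.367 N down its slope.
The 7 kg side's 53.367 N exceeds the other side's 23.039 N, so that mass slides down and the 7.6 kg mass slides up. Taking that direction as positive, Newton's second law for the whole system gives 53.367 − 23.039 = (7.6 + 7) a, so a = 30.328 / 14.6 = 2.0773 m/s².
For the 7.6 kg mass (up-slope positive): T − 23.039 = 7.6 × 2.0773, so T = 38.826 N.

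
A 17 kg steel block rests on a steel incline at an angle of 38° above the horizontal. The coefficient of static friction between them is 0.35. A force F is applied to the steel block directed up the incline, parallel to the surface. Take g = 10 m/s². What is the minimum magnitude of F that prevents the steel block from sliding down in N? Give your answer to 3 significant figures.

The normal force is N = mg cos 38° = 133.962 N. With F at its minimum the steel block is on the verge of sliding down, so static friction is at its maximum μ_s N = 0.35 × 133.962 = 46.887 N and acts up the slope.
Equilibrium along the incline: F + μ_s N = mg sin 38°, so F = 104.662 − 46.887 = 57.775 N.

57.8 N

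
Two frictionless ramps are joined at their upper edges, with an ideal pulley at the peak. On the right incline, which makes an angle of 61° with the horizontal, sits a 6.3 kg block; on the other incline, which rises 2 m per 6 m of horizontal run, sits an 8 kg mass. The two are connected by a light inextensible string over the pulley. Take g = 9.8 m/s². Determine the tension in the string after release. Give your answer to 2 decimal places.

Resolve each weight along its own incline: the 6.3 kg mass has component 6.3 × 9.8 × sin 61° = 53.999 N down its slope, and the 8 kg mass has 8 × 9.8 × sin 18.43° = 24.792 N down its slope.
The 6.3 kg side's 53.999 N exceeds the other side's 24.792 N, so that mass slides down and the 8 kg mass slides up. Taking that direction as positive, Newton's second law for the whole system gives 53.999 − 24.792 = (6.3 + 8) a, so a = 29.207 / 14.3 = 2.0424 m/s².
For the 8 kg mass (up-slope positive): T − 24.792 = 8 × 2.0424, so T = 41.131 N.

41.13 N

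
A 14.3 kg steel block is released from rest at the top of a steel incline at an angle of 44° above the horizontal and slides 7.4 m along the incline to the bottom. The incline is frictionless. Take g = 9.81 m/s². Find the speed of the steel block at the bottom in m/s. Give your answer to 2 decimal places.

The weight component along the incline is mg sin 44° = 97.449 N and the normal force is N = mg cos 44° = 100.911 N.
With no friction, a = g sin 44° = 6.8146 m/s².
Starting from rest over a distance of 7.4 m, v² = 2aL = 2 × 6.8146 × 7.4 = 100.8561, so v = 10.0427 m/s.

10.04 m/s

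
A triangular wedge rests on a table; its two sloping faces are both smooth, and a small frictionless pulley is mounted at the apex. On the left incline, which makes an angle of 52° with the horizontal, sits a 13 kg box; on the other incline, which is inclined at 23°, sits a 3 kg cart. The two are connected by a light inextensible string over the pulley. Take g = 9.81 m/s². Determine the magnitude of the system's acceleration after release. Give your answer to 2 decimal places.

5.56 m/s²

Resolve each weight along its own incline: the 13 kg mass has component 13 × 9.81 × sin 52° = 100.495 N down its slope, and the 3 kg mass has 3 × 9.81 × sin 23° = 11.499 N down its slope.
The 13 kg side's 100.495 N exceeds the other side's 11.499 N, so that mass slides down and the 3 kg mass slides up. Taking that direction as positive, Newton's second law for the whole system gives 100.495 − 11.499 = (13 + 3) a, so a = 88.996 / 16 = 5.5622 m/s².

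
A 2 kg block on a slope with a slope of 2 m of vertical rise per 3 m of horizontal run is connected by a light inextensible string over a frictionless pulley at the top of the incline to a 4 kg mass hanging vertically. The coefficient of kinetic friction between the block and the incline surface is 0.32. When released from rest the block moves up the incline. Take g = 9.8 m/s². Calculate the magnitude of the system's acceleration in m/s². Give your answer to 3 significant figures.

For the block on the incline: the weight component along the slope is m₁g sin 33.69° = 2 × 9.8 × 0.5547 = 10.872 N and the normal force is N = m₁g cos 33.69° = 16.308 N.
Kinetic friction opposes the block's motion up the incline: f = μN = 0.32 × 16.308 = 5.219 N acting down the slope.
Newton's second law for the block (up-slope positive): T − 10.872 − 5.219 = 2 a. For the hanging mass (downward positive): 4 × 9.8 − T = 4 a.
Adding the two equations eliminates T: 23.109 = 6 a, so a = 3.8515 m/s².

3.85 m/s²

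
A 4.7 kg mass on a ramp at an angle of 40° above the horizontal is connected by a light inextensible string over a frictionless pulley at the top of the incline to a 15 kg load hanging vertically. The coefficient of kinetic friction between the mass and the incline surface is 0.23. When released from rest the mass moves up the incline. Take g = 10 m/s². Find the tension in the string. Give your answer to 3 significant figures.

For the mass on the incline: the weight component along the slope is m₁g sin 40° = 4.7 × 10 × 0.6428 = 30.212 N and the normal force is N = m₁g cos 40° = 36.004 N.
Kinetic friction opposes the mass's motion up the incline: f = μN = 0.23 × 36.004 = 8.281 N acting down the slope.
Newton's second law for the mass (up-slope positive): T − 30.212 − 8.281 = 4.7 a. For the hanging load (downward positive): 15 × 10 − T = 15 a.
Adding the two equations eliminates T: 111.507 = 19.7 a, so a = 5.6603 m/s².
Then from the hanging load's equation, T = 15 × (10 − 5.6603) = 65.096 N.

65.1 N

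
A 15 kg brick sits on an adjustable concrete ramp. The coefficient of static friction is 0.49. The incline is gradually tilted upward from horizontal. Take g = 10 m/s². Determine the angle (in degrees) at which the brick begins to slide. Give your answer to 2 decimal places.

At the threshold of sliding, static friction is at its maximum μ_s N and exactly balances the weight component along the incline: mg sin θ = μ_s mg cos θ.
Hence tan θ = μ_s = 0.49, so θ = arctan(0.49) = 26.1049°.

26.10°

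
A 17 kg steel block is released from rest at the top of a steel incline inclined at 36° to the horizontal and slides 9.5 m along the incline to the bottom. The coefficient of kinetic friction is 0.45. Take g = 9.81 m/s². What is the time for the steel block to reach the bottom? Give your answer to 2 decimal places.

The weight component along the incline is mg sin 36° = 98.025 N and the normal force is N = mg cos 36° = 134.920 N.
Friction up the slope is f = μN = 0.45 × 134.920 = 60.714 N, so the net downslope force is 98.025 − 60.714 = 37.311 N and a = 37.311 / 17 = 2.1948 m/s².
Starting from rest, L = ½at², so t = √(2L/a) = √(2 × 9.5 / 2.1948) = 2.9422 s.

2.94 s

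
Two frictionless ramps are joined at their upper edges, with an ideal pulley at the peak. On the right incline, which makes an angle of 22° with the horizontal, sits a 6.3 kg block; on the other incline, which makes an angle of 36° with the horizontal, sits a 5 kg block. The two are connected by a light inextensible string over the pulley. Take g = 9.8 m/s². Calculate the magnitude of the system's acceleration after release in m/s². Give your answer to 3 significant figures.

0.502 m/s²

Resolve each weight along its own incline: the 6.3 kg mass has component 6.3 × 9.8 × sin 22° = 23.128 N down its slope, and the 5 kg mass has 5 × 9.8 × sin 36° = 28.801 N down its slope.
The 5 kg side's 28.801 N exceeds the other side's 23.128 N, so that mass slides down and the 6.3 kg mass slides up. Taking that direction as positive, Newton's second law for the whole system gives 28.801 − 23.128 = (6.3 + 5) a, so a = 5.673 / 11.3 = 0.5020 m/s².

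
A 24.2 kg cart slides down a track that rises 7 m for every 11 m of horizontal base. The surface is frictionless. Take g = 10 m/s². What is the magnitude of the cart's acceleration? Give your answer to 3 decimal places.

5.369 m/s²

Resolving the weight along the incline: the component pulling the cart down the slope is mg sin 32.47° = 24.2 × 10 × 0.5369 = 129.930 N, and the normal force is N = mg cos 32.47° = 24.2 × 10 × 0.8437 = 204.175 N.
With no friction the net force along the incline is 129.930 N, so a = g sin 32.47° = 129.930 / 24.2 = 5.3690 m/s².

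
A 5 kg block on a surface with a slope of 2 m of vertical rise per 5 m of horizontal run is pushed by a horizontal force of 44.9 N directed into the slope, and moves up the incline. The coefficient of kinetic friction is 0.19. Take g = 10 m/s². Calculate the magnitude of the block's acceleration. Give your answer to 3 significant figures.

The horizontal push has components F cos 21.80° = 44.9 × 0.9285 = 41.690 N up the incline and F sin 21.80° = 44.9 × 0.3714 = 16.676 N pressing into the surface.
The normal force is therefore N = mg cos 21.80° + F sin 21.80° = 46.425 + 16.676 = 63.101 N, and kinetic friction down the slope is μN = 0.19 × 63.101 = 11.989 N.
Along the incline: F cos 21.80° − mg sin 21.80° − μN = ma, so 41.690 − 18.570 − 11.989 = 5 a, giving a = 2.2262 m/s².

2.23 m/s²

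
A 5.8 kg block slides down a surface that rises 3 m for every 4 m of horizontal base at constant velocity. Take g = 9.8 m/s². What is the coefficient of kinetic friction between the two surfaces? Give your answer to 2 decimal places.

0.75

At constant velocity the net force along the incline is zero: mg sin 36.87° = μ mg cos 36.87°.
So μ = tan 36.87° = 0.6000 / 0.8000 = 0.7500.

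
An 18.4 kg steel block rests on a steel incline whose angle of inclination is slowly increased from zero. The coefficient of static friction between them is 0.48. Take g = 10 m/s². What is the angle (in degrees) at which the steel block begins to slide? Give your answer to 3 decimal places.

25.641°

At the threshold of sliding, static friction is at its maximum μ_s N and exactly balances the weight component along the incline: mg sin θ = μ_s mg cos θ.
Hence tan θ = μ_s = 0.48, so θ = arctan(0.48) = 25.6410°.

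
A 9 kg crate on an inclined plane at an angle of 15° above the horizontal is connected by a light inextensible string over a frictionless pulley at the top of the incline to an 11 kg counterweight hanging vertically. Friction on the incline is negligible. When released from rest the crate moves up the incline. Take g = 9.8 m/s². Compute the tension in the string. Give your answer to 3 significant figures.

For the crate on the incline: the weight component along the slope is m₁g sin 15° = 9 × 9.8 × 0.2588 = 22.826 N and the normal force is N = m₁g cos 15° = 85.195 N.
Newton's second law for the crate (up-slope positive): T − 22.826 = 9 a. For the hanging counterweight (downward positive): 11 × 9.8 − T = 11 a.
Adding the two equations eliminates T: 84.974 = 20 a, so a = 4.2487 m/s².
Then from the hanging counterweight's equation, T = 11 × (9.8 − 4.2487) = 61.064 N.

61.1 N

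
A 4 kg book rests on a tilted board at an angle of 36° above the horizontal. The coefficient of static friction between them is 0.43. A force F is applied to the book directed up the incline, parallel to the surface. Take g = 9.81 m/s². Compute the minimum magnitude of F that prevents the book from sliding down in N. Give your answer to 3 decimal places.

The normal force is N = mg cos 36° = 31.746 N. With F at its minimum the book is on the verge of sliding down, so static friction is at its maximum μ_s N = 0.43 × 31.746 = 13.651 N and acts up the slope.
Equilibrium along the incline: F + μ_s N = mg sin 36°, so F = 23.065 − 13.651 = 9.414 N.

9.414 N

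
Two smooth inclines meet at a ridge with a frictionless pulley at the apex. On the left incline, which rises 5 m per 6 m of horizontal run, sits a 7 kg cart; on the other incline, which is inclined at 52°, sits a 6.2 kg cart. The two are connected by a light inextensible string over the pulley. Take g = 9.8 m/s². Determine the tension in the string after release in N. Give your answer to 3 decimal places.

46.018 N

Resolve each weight along its own incline: the 7 kg mass has component 7 × 9.8 × sin 39.81° = 43.917 N down its slope, and the 6.2 kg mass has 6.2 × 9.8 × sin 52° = 47.880 N down its slope.
The 6.2 kg side's 47.880 N exceeds the other side's 43.917 N, so that mass slides down and the 7 kg mass slides up. Taking that direction as positive, Newton's second law for the whole system gives 47.880 − 43.917 = (7 + 6.2) a, so a = 3.963 / 13.2 = 0.3002 m/s².
For the 7 kg mass (up-slope positive): T − 43.917 = 7 × 0.3002, so T = 46.018 N.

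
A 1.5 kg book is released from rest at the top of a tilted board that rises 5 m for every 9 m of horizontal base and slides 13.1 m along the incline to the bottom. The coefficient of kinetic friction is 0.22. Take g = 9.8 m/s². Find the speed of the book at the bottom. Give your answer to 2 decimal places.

8.68 m/s

The weight component along the incline is mg sin 29.05° = 7.139 N and the normal force is N = mg cos 29.05° = 12.850 N.
Friction up the slope is f = μN = 0.22 × 12.850 = 2.827 N, so the net downslope force is 7.139 − 2.827 = 4.312 N and a = 4.312 / 1.5 = 2.8747 m/s².
Starting from rest over a distance of 13.1 m, v² = 2aL = 2 × 2.8747 × 13.1 = 75.3171, so v = 8.6785 m/s.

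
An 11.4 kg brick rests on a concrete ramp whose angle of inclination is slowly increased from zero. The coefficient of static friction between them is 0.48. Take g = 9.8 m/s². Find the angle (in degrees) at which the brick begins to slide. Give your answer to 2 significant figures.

26°

At the threshold of sliding, static friction is at its maximum μ_s N and exactly balances the weight component along the incline: mg sin θ = μ_s mg cos θ.
Hence tan θ = μ_s = 0.48, so θ = arctan(0.48) = 25.6410°.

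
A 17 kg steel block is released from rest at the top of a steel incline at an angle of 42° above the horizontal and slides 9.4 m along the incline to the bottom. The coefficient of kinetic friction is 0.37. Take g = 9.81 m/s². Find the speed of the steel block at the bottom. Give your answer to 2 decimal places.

8.53 m/s

The weight component along the incline is mg sin 42° = 111.591 N and the normal force is N = mg cos 42° = 123.934 N.
Friction up the slope is f = μN = 0.37 × 123.934 = 45.856 N, so the net downslope force is 111.591 − 45.856 = 65.735 N and a = 65.735 / 17 = 3.8668 m/s².
Starting from rest over a distance of 9.4 m, v² = 2aL = 2 × 3.8668 × 9.4 = 72.6958, so v = 8.5262 m/s.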